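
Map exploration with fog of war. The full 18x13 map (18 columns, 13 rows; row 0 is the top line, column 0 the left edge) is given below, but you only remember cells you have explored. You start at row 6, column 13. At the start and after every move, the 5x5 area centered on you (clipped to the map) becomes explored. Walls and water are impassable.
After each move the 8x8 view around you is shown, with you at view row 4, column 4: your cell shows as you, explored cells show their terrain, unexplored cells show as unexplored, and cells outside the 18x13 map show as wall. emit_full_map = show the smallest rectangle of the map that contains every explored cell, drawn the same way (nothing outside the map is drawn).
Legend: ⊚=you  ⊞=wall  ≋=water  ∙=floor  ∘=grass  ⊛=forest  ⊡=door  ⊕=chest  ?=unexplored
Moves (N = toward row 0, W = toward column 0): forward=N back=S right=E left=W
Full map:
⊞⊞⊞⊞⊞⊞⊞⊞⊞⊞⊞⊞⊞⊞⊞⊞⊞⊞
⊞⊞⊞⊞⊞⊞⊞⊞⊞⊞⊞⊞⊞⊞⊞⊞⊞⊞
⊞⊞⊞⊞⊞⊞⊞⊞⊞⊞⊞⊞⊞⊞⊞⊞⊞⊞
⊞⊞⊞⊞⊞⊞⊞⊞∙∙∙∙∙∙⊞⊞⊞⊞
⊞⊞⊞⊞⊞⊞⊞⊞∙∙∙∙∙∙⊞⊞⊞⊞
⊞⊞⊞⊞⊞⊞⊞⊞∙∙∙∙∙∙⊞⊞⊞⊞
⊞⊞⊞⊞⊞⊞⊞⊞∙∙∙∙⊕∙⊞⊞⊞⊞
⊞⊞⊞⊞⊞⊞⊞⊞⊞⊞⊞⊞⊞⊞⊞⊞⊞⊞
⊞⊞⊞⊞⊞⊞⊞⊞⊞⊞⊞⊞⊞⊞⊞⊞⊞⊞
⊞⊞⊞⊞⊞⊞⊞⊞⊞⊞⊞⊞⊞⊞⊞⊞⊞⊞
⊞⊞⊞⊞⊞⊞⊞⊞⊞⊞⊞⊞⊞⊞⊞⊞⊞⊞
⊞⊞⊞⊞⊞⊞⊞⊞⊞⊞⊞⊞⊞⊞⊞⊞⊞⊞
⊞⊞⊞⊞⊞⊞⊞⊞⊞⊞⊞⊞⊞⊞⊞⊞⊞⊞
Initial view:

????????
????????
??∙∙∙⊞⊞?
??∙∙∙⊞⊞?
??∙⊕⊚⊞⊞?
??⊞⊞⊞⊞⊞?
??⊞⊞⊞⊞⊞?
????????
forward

????????
????????
??∙∙∙⊞⊞?
??∙∙∙⊞⊞?
??∙∙⊚⊞⊞?
??∙⊕∙⊞⊞?
??⊞⊞⊞⊞⊞?
??⊞⊞⊞⊞⊞?

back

????????
??∙∙∙⊞⊞?
??∙∙∙⊞⊞?
??∙∙∙⊞⊞?
??∙⊕⊚⊞⊞?
??⊞⊞⊞⊞⊞?
??⊞⊞⊞⊞⊞?
????????

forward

????????
????????
??∙∙∙⊞⊞?
??∙∙∙⊞⊞?
??∙∙⊚⊞⊞?
??∙⊕∙⊞⊞?
??⊞⊞⊞⊞⊞?
??⊞⊞⊞⊞⊞?

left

????????
????????
??∙∙∙∙⊞⊞
??∙∙∙∙⊞⊞
??∙∙⊚∙⊞⊞
??∙∙⊕∙⊞⊞
??⊞⊞⊞⊞⊞⊞
???⊞⊞⊞⊞⊞

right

????????
????????
?∙∙∙∙⊞⊞?
?∙∙∙∙⊞⊞?
?∙∙∙⊚⊞⊞?
?∙∙⊕∙⊞⊞?
?⊞⊞⊞⊞⊞⊞?
??⊞⊞⊞⊞⊞?

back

????????
?∙∙∙∙⊞⊞?
?∙∙∙∙⊞⊞?
?∙∙∙∙⊞⊞?
?∙∙⊕⊚⊞⊞?
?⊞⊞⊞⊞⊞⊞?
??⊞⊞⊞⊞⊞?
????????

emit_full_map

∙∙∙∙⊞⊞
∙∙∙∙⊞⊞
∙∙∙∙⊞⊞
∙∙⊕⊚⊞⊞
⊞⊞⊞⊞⊞⊞
?⊞⊞⊞⊞⊞

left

????????
??∙∙∙∙⊞⊞
??∙∙∙∙⊞⊞
??∙∙∙∙⊞⊞
??∙∙⊚∙⊞⊞
??⊞⊞⊞⊞⊞⊞
??⊞⊞⊞⊞⊞⊞
????????

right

????????
?∙∙∙∙⊞⊞?
?∙∙∙∙⊞⊞?
?∙∙∙∙⊞⊞?
?∙∙⊕⊚⊞⊞?
?⊞⊞⊞⊞⊞⊞?
?⊞⊞⊞⊞⊞⊞?
????????

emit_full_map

∙∙∙∙⊞⊞
∙∙∙∙⊞⊞
∙∙∙∙⊞⊞
∙∙⊕⊚⊞⊞
⊞⊞⊞⊞⊞⊞
⊞⊞⊞⊞⊞⊞


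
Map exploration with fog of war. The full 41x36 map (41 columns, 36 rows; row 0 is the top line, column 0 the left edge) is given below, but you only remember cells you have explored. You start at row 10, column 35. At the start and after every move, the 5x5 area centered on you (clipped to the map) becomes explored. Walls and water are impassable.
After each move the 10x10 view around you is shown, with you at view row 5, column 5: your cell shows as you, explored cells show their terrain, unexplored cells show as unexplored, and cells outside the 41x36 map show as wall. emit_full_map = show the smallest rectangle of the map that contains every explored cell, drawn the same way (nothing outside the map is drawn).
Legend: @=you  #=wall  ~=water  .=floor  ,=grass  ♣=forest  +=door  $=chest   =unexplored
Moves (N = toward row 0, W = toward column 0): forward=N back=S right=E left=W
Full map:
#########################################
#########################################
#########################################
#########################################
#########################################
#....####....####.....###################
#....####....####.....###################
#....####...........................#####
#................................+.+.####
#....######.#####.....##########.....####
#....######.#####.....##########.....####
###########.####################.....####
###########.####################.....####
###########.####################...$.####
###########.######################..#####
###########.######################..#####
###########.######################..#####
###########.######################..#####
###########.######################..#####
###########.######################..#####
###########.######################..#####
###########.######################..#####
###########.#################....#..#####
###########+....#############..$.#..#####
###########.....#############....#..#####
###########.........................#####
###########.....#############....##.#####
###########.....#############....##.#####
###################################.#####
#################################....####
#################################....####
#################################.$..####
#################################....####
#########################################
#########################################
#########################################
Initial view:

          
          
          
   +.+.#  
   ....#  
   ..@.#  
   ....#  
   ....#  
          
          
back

          
          
   +.+.#  
   ....#  
   ....#  
   ..@.#  
   ....#  
   ..$.#  
          
          

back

          
   +.+.#  
   ....#  
   ....#  
   ....#  
   ..@.#  
   ..$.#  
   #..##  
          
          

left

          
    +.+.# 
    ....# 
   .....# 
   .....# 
   ..@..# 
   ...$.# 
   ##..## 
          
          

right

          
   +.+.#  
   ....#  
  .....#  
  .....#  
  ...@.#  
  ...$.#  
  ##..##  
          
          

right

          
  +.+.#   
  ....#   
 .....##  
 .....##  
 ....@##  
 ...$.##  
 ##..###  
          
          

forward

          
          
  +.+.#   
  ....##  
 .....##  
 ....@##  
 .....##  
 ...$.##  
 ##..###  
          

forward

          
          
          
  +.+.##  
  ....##  
 ....@##  
 .....##  
 .....##  
 ...$.##  
 ##..###  

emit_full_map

 +.+.##
 ....##
....@##
.....##
.....##
...$.##
##..###

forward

          
          
          
   ..###  
  +.+.##  
  ...@##  
 .....##  
 .....##  
 .....##  
 ...$.##  

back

          
          
   ..###  
  +.+.##  
  ....##  
 ....@##  
 .....##  
 .....##  
 ...$.##  
 ##..###  

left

          
          
    ..### 
   +.+.## 
   ....## 
  ...@.## 
  .....## 
  .....## 
  ...$.## 
  ##..### 

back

          
    ..### 
   +.+.## 
   ....## 
  .....## 
  ...@.## 
  .....## 
  ...$.## 
  ##..### 
          

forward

          
          
    ..### 
   +.+.## 
   ....## 
  ...@.## 
  .....## 
  .....## 
  ...$.## 
  ##..### 

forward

          
          
          
   ...### 
   +.+.## 
   ..@.## 
  .....## 
  .....## 
  .....## 
  ...$.## 

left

          
          
          
   ....###
   .+.+.##
   ..@..##
   .....##
   .....##
   .....##
   ...$.##

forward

          
          
          
   #####  
   ....###
   .+@+.##
   .....##
   .....##
   .....##
   .....##

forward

          
          
          
   #####  
   #####  
   ..@.###
   .+.+.##
   .....##
   .....##
   .....##

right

          
          
          
  ######  
  ######  
  ...@### 
  .+.+.## 
  .....## 
  .....## 
  .....## 

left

          
          
          
   ###### 
   ###### 
   ..@.###
   .+.+.##
   .....##
   .....##
   .....##

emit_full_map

###### 
###### 
..@.###
.+.+.##
.....##
.....##
.....##
.....##
...$.##
##..###

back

          
          
   ###### 
   ###### 
   ....###
   .+@+.##
   .....##
   .....##
   .....##
   .....##

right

          
          
  ######  
  ######  
  ....### 
  .+.@.## 
  .....## 
  .....## 
  .....## 
  .....## 

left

          
          
   ###### 
   ###### 
   ....###
   .+@+.##
   .....##
   .....##
   .....##
   .....##

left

          
          
    ######
   #######
   .....##
   ..@.+.#
   #.....#
   #.....#
    .....#
    .....#

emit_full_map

 ###### 
####### 
.....###
..@.+.##
#.....##
#.....##
 .....##
 .....##
 ...$.##
 ##..###

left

          
          
     #####
   #######
   ......#
   ..@+.+.
   ##.....
   ##.....
     .....
     .....

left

          
          
      ####
   #######
   .......
   ..@.+.+
   ###....
   ###....
      ....
      ....

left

          
          
       ###
   #######
   .......
   ..@..+.
   ####...
   ####...
       ...
       ...

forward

          
          
          
   #######
   #######
   ..@....
   .....+.
   ####...
   ####...
       ...

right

          
          
          
  ########
  ########
  ...@....
  .....+.+
  ####....
  ####....
      ....

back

          
          
  ########
  ########
  ........
  ...@.+.+
  ####....
  ####....
      ....
      ....

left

          
          
   #######
   #######
   .......
   ..@..+.
   ####...
   ####...
       ...
       ...

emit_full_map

########## 
########## 
........###
..@..+.+.##
####.....##
####.....##
    .....##
    .....##
    ...$.##
    ##..###


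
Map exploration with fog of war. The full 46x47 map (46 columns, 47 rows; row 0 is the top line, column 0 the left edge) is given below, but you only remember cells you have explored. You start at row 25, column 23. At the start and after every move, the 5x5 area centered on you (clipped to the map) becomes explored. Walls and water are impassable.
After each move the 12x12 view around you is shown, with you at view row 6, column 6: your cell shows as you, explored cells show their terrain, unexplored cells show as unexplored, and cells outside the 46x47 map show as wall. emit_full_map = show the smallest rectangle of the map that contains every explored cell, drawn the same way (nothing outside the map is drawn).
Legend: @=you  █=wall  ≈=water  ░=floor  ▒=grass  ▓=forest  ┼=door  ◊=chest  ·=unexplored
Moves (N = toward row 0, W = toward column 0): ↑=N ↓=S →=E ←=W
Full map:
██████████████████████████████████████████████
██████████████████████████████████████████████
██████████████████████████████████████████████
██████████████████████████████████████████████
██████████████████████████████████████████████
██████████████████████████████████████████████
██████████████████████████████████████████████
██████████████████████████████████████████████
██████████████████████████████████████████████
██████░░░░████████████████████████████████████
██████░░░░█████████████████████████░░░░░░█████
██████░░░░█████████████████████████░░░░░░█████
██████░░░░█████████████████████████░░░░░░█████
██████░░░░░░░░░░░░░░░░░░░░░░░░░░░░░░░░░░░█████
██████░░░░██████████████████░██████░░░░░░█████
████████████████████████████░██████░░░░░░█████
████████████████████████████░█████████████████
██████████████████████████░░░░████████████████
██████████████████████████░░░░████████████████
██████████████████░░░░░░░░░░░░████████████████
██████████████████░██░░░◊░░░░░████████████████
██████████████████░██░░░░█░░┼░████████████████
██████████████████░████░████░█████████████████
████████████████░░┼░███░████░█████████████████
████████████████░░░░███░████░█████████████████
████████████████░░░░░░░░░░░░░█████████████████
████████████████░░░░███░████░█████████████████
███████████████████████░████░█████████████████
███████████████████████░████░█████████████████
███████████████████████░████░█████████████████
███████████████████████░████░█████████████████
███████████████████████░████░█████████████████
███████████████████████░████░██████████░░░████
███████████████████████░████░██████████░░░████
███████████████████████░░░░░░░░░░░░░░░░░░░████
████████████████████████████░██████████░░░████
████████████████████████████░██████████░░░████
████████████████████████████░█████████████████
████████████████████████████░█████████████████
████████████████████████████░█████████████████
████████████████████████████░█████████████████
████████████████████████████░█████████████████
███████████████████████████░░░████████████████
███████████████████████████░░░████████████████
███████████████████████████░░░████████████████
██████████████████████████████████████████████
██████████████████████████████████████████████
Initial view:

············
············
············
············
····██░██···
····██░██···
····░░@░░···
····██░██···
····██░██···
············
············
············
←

············
············
············
············
····███░██··
····███░██··
····░░@░░░··
····███░██··
····███░██··
············
············
············

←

············
············
············
············
····░███░██·
····░███░██·
····░░@░░░░·
····░███░██·
····████░██·
············
············
············

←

············
············
············
············
····┼░███░██
····░░███░██
····░░@░░░░░
····░░███░██
····█████░██
············
············
············

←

············
············
············
············
····░┼░███░█
····░░░███░█
····░░@░░░░░
····░░░███░█
····██████░█
············
············
············

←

············
············
············
············
····░░┼░███░
····░░░░███░
····░░@░░░░░
····░░░░███░
····███████░
············
············
············

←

············
············
············
············
····█░░┼░███
····█░░░░███
····█░@░░░░░
····█░░░░███
····████████
············
············
············

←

············
············
············
············
····██░░┼░██
····██░░░░██
····██@░░░░░
····██░░░░██
····████████
············
············
············

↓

············
············
············
····██░░┼░██
····██░░░░██
····██░░░░░░
····██@░░░██
····████████
····█████···
············
············
············

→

············
············
············
···██░░┼░███
···██░░░░███
···██░░░░░░░
···██░@░░███
···█████████
···██████···
············
············
············

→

············
············
············
··██░░┼░███░
··██░░░░███░
··██░░░░░░░░
··██░░@░███░
··█████████░
··███████···
············
············
············

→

············
············
············
·██░░┼░███░█
·██░░░░███░█
·██░░░░░░░░░
·██░░░@███░█
·█████████░█
·████████···
············
············
············

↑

············
············
············
············
·██░░┼░███░█
·██░░░░███░█
·██░░░@░░░░░
·██░░░░███░█
·█████████░█
·████████···
············
············

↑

············
············
············
············
····█░███···
·██░░┼░███░█
·██░░░@███░█
·██░░░░░░░░░
·██░░░░███░█
·█████████░█
·████████···
············

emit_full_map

···█░███····
██░░┼░███░██
██░░░@███░██
██░░░░░░░░░░
██░░░░███░██
█████████░██
████████····

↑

············
············
············
············
····█░██░···
····█░███···
·██░░┼@███░█
·██░░░░███░█
·██░░░░░░░░░
·██░░░░███░█
·█████████░█
·████████···

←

············
············
············
············
····██░██░··
····██░███··
··██░░@░███░
··██░░░░███░
··██░░░░░░░░
··██░░░░███░
··█████████░
··████████··

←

············
············
············
············
····███░██░·
····███░███·
···██░@┼░███
···██░░░░███
···██░░░░░░░
···██░░░░███
···█████████
···████████·

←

············
············
············
············
····████░██░
····████░███
····██@░┼░██
····██░░░░██
····██░░░░░░
····██░░░░██
····████████
····████████

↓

············
············
············
····████░██░
····████░███
····██░░┼░██
····██@░░░██
····██░░░░░░
····██░░░░██
····████████
····████████
············

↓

············
············
····████░██░
····████░███
····██░░┼░██
····██░░░░██
····██@░░░░░
····██░░░░██
····████████
····████████
············
············

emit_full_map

████░██░····
████░███····
██░░┼░███░██
██░░░░███░██
██@░░░░░░░░░
██░░░░███░██
█████████░██
████████····


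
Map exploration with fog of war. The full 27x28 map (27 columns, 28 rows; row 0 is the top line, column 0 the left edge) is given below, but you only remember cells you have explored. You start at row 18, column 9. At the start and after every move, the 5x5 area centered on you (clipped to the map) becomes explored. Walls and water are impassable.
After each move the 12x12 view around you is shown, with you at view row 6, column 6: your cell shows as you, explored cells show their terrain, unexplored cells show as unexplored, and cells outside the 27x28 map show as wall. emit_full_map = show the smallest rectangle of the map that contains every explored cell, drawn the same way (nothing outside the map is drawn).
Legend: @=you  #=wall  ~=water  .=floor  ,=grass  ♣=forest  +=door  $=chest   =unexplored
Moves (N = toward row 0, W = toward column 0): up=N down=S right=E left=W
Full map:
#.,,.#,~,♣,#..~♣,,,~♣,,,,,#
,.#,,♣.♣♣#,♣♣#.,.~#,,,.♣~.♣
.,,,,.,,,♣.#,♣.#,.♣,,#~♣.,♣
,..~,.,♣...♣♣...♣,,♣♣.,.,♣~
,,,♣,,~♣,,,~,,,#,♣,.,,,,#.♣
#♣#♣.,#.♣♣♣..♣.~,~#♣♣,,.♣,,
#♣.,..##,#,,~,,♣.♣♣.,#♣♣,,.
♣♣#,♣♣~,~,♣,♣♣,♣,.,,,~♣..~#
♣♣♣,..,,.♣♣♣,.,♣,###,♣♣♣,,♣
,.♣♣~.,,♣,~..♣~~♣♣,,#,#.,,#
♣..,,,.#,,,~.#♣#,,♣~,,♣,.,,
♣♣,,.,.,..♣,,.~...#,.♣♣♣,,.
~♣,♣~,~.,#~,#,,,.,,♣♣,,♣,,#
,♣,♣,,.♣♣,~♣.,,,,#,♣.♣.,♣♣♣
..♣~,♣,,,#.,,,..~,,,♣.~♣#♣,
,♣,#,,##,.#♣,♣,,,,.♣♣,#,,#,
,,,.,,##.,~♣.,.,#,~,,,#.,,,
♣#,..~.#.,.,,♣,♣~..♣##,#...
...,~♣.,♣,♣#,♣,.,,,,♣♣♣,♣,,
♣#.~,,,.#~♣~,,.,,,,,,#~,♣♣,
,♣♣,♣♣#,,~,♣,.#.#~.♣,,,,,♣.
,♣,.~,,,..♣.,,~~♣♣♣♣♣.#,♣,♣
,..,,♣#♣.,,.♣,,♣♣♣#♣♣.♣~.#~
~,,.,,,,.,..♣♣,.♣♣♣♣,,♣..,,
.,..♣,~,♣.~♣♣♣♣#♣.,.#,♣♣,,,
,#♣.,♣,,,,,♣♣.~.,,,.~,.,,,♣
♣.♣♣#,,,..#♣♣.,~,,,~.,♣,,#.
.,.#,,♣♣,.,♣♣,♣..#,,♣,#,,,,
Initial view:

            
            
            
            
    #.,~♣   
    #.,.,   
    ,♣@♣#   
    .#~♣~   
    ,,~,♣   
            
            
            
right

            
            
            
            
   #.,~♣.   
   #.,.,,   
   ,♣,@#,   
   .#~♣~,   
   ,,~,♣,   
            
            
            

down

            
            
            
   #.,~♣.   
   #.,.,,   
   ,♣,♣#,   
   .#~@~,   
   ,,~,♣,   
    ..♣.,   
            
            
            

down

            
            
   #.,~♣.   
   #.,.,,   
   ,♣,♣#,   
   .#~♣~,   
   ,,~@♣,   
    ..♣.,   
    .,,.♣   
            
            
            

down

            
   #.,~♣.   
   #.,.,,   
   ,♣,♣#,   
   .#~♣~,   
   ,,~,♣,   
    ..@.,   
    .,,.♣   
    .,..♣   
            
            
            

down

   #.,~♣.   
   #.,.,,   
   ,♣,♣#,   
   .#~♣~,   
   ,,~,♣,   
    ..♣.,   
    .,@.♣   
    .,..♣   
    ♣.~♣♣   
            
            
            

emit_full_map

#.,~♣.
#.,.,,
,♣,♣#,
.#~♣~,
,,~,♣,
 ..♣.,
 .,@.♣
 .,..♣
 ♣.~♣♣

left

    #.,~♣.  
    #.,.,,  
    ,♣,♣#,  
    .#~♣~,  
    ,,~,♣,  
    ,..♣.,  
    ♣.@,.♣  
    ,.,..♣  
    ,♣.~♣♣  
            
            
            

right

   #.,~♣.   
   #.,.,,   
   ,♣,♣#,   
   .#~♣~,   
   ,,~,♣,   
   ,..♣.,   
   ♣.,@.♣   
   ,.,..♣   
   ,♣.~♣♣   
            
            
            

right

  #.,~♣.    
  #.,.,,    
  ,♣,♣#,    
  .#~♣~,    
  ,,~,♣,.   
  ,..♣.,,   
  ♣.,,@♣,   
  ,.,..♣♣   
  ,♣.~♣♣♣   
            
            
            

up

            
  #.,~♣.    
  #.,.,,    
  ,♣,♣#,    
  .#~♣~,,   
  ,,~,♣,.   
  ,..♣@,,   
  ♣.,,.♣,   
  ,.,..♣♣   
  ,♣.~♣♣♣   
            
            

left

            
   #.,~♣.   
   #.,.,,   
   ,♣,♣#,   
   .#~♣~,,  
   ,,~,♣,.  
   ,..@.,,  
   ♣.,,.♣,  
   ,.,..♣♣  
   ,♣.~♣♣♣  
            
            

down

   #.,~♣.   
   #.,.,,   
   ,♣,♣#,   
   .#~♣~,,  
   ,,~,♣,.  
   ,..♣.,,  
   ♣.,@.♣,  
   ,.,..♣♣  
   ,♣.~♣♣♣  
            
            
            

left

    #.,~♣.  
    #.,.,,  
    ,♣,♣#,  
    .#~♣~,, 
    ,,~,♣,. 
    ,..♣.,, 
    ♣.@,.♣, 
    ,.,..♣♣ 
    ,♣.~♣♣♣ 
            
            
            

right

   #.,~♣.   
   #.,.,,   
   ,♣,♣#,   
   .#~♣~,,  
   ,,~,♣,.  
   ,..♣.,,  
   ♣.,@.♣,  
   ,.,..♣♣  
   ,♣.~♣♣♣  
            
            
            

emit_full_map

#.,~♣. 
#.,.,, 
,♣,♣#, 
.#~♣~,,
,,~,♣,.
,..♣.,,
♣.,@.♣,
,.,..♣♣
,♣.~♣♣♣

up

            
   #.,~♣.   
   #.,.,,   
   ,♣,♣#,   
   .#~♣~,,  
   ,,~,♣,.  
   ,..@.,,  
   ♣.,,.♣,  
   ,.,..♣♣  
   ,♣.~♣♣♣  
            
            


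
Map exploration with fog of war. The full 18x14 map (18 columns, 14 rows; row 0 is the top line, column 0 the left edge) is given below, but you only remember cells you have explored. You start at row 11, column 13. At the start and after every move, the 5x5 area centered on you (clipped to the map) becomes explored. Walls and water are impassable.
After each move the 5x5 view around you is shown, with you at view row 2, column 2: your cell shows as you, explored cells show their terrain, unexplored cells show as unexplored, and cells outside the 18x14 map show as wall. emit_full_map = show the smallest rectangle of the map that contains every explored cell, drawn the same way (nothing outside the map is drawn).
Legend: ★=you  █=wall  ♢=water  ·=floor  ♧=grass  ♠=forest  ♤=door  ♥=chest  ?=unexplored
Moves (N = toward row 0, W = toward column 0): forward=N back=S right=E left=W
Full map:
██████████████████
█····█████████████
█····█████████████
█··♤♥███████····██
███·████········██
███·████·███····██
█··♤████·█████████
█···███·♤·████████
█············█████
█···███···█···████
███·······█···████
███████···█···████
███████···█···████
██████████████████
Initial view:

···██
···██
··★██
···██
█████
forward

··███
···██
··★██
···██
···██

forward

█████
··███
··★██
···██
···██

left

█████
···██
█·★·█
█···█
█···█

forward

█████
█████
··★██
█···█
█···█

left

█████
·████
··★·█
·█···
·█···

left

·████
♤·███
··★··
··█··
··█··

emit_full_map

·██████?
♤·██████
··★··███
··█···██
··█···██
??█···██
???···██
???█████

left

█·███
·♤·██
··★··
···█·
···█·

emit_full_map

█·██████?
·♤·██████
··★···███
···█···██
···█···██
???█···██
????···██
????█████


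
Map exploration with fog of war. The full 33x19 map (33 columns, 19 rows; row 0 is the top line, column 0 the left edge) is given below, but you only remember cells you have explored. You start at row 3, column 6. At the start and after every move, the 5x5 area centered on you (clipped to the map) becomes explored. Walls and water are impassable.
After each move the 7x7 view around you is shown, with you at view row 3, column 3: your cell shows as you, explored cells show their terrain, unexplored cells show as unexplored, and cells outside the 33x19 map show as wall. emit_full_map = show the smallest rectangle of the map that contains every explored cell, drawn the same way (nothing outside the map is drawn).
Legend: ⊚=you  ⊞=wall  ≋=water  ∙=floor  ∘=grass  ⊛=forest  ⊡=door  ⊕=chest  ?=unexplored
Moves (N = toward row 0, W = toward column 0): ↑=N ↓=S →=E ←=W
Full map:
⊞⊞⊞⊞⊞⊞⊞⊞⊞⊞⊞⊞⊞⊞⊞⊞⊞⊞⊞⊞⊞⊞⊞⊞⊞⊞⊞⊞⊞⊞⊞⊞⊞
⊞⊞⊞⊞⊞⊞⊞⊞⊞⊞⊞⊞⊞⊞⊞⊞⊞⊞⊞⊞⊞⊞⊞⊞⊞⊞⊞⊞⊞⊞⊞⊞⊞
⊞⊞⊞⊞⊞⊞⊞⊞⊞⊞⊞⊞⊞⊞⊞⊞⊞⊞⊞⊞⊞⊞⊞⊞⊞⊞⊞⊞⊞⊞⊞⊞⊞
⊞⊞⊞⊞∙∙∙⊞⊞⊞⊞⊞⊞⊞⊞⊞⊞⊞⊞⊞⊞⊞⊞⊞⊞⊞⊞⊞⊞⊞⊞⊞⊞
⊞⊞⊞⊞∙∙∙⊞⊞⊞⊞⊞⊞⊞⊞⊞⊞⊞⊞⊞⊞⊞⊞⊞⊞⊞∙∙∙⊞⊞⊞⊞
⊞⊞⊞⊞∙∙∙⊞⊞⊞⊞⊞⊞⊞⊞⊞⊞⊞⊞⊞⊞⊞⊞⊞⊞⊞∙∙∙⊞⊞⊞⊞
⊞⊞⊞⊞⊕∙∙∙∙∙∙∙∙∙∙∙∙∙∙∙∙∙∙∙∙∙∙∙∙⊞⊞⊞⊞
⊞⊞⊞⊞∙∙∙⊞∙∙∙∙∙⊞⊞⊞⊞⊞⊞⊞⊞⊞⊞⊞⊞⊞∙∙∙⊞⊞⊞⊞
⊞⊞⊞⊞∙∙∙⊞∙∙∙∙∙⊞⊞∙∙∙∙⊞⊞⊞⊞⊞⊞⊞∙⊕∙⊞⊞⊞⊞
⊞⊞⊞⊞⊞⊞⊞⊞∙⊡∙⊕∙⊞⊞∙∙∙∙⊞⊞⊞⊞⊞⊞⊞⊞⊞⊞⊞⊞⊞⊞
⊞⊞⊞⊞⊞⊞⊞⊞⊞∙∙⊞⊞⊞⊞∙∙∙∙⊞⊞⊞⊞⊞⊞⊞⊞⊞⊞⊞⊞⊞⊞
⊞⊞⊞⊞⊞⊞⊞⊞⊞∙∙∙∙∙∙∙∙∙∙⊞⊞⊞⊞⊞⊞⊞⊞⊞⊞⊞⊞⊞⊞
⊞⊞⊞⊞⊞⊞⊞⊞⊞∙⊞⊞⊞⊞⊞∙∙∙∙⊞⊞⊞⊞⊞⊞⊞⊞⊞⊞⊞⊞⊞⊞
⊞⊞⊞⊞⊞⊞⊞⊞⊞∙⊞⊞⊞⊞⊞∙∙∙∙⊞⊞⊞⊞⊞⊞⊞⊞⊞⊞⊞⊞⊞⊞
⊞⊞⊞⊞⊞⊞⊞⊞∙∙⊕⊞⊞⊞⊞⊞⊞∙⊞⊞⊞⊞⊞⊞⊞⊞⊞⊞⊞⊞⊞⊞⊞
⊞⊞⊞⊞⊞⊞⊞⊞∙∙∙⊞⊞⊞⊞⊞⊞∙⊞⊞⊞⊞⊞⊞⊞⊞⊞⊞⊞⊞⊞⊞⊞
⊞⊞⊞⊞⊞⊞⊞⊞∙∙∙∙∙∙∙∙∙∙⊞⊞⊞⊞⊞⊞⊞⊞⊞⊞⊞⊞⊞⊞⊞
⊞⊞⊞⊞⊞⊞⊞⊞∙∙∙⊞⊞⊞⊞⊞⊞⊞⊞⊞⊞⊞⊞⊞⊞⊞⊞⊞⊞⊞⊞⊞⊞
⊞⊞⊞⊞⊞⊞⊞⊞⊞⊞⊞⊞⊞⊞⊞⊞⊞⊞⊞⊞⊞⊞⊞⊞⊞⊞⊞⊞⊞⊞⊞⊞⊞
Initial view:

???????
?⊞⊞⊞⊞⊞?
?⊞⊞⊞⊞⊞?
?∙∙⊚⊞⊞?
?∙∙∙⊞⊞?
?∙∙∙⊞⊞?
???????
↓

?⊞⊞⊞⊞⊞?
?⊞⊞⊞⊞⊞?
?∙∙∙⊞⊞?
?∙∙⊚⊞⊞?
?∙∙∙⊞⊞?
?⊕∙∙∙∙?
???????

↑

???????
?⊞⊞⊞⊞⊞?
?⊞⊞⊞⊞⊞?
?∙∙⊚⊞⊞?
?∙∙∙⊞⊞?
?∙∙∙⊞⊞?
?⊕∙∙∙∙?

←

???????
?⊞⊞⊞⊞⊞⊞
?⊞⊞⊞⊞⊞⊞
?⊞∙⊚∙⊞⊞
?⊞∙∙∙⊞⊞
?⊞∙∙∙⊞⊞
??⊕∙∙∙∙

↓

?⊞⊞⊞⊞⊞⊞
?⊞⊞⊞⊞⊞⊞
?⊞∙∙∙⊞⊞
?⊞∙⊚∙⊞⊞
?⊞∙∙∙⊞⊞
?⊞⊕∙∙∙∙
???????

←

??⊞⊞⊞⊞⊞
?⊞⊞⊞⊞⊞⊞
?⊞⊞∙∙∙⊞
?⊞⊞⊚∙∙⊞
?⊞⊞∙∙∙⊞
?⊞⊞⊕∙∙∙
???????

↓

?⊞⊞⊞⊞⊞⊞
?⊞⊞∙∙∙⊞
?⊞⊞∙∙∙⊞
?⊞⊞⊚∙∙⊞
?⊞⊞⊕∙∙∙
?⊞⊞∙∙∙?
???????

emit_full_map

?⊞⊞⊞⊞⊞⊞
⊞⊞⊞⊞⊞⊞⊞
⊞⊞∙∙∙⊞⊞
⊞⊞∙∙∙⊞⊞
⊞⊞⊚∙∙⊞⊞
⊞⊞⊕∙∙∙∙
⊞⊞∙∙∙??

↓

?⊞⊞∙∙∙⊞
?⊞⊞∙∙∙⊞
?⊞⊞∙∙∙⊞
?⊞⊞⊚∙∙∙
?⊞⊞∙∙∙?
?⊞⊞∙∙∙?
???????

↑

?⊞⊞⊞⊞⊞⊞
?⊞⊞∙∙∙⊞
?⊞⊞∙∙∙⊞
?⊞⊞⊚∙∙⊞
?⊞⊞⊕∙∙∙
?⊞⊞∙∙∙?
?⊞⊞∙∙∙?

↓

?⊞⊞∙∙∙⊞
?⊞⊞∙∙∙⊞
?⊞⊞∙∙∙⊞
?⊞⊞⊚∙∙∙
?⊞⊞∙∙∙?
?⊞⊞∙∙∙?
???????

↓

?⊞⊞∙∙∙⊞
?⊞⊞∙∙∙⊞
?⊞⊞⊕∙∙∙
?⊞⊞⊚∙∙?
?⊞⊞∙∙∙?
?⊞⊞⊞⊞⊞?
???????

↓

?⊞⊞∙∙∙⊞
?⊞⊞⊕∙∙∙
?⊞⊞∙∙∙?
?⊞⊞⊚∙∙?
?⊞⊞⊞⊞⊞?
?⊞⊞⊞⊞⊞?
???????

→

⊞⊞∙∙∙⊞⊞
⊞⊞⊕∙∙∙∙
⊞⊞∙∙∙⊞?
⊞⊞∙⊚∙⊞?
⊞⊞⊞⊞⊞⊞?
⊞⊞⊞⊞⊞⊞?
???????

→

⊞∙∙∙⊞⊞?
⊞⊕∙∙∙∙?
⊞∙∙∙⊞∙?
⊞∙∙⊚⊞∙?
⊞⊞⊞⊞⊞∙?
⊞⊞⊞⊞⊞⊞?
???????

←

⊞⊞∙∙∙⊞⊞
⊞⊞⊕∙∙∙∙
⊞⊞∙∙∙⊞∙
⊞⊞∙⊚∙⊞∙
⊞⊞⊞⊞⊞⊞∙
⊞⊞⊞⊞⊞⊞⊞
???????

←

?⊞⊞∙∙∙⊞
?⊞⊞⊕∙∙∙
?⊞⊞∙∙∙⊞
?⊞⊞⊚∙∙⊞
?⊞⊞⊞⊞⊞⊞
?⊞⊞⊞⊞⊞⊞
???????

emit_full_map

?⊞⊞⊞⊞⊞⊞
⊞⊞⊞⊞⊞⊞⊞
⊞⊞∙∙∙⊞⊞
⊞⊞∙∙∙⊞⊞
⊞⊞∙∙∙⊞⊞
⊞⊞⊕∙∙∙∙
⊞⊞∙∙∙⊞∙
⊞⊞⊚∙∙⊞∙
⊞⊞⊞⊞⊞⊞∙
⊞⊞⊞⊞⊞⊞⊞

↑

?⊞⊞∙∙∙⊞
?⊞⊞∙∙∙⊞
?⊞⊞⊕∙∙∙
?⊞⊞⊚∙∙⊞
?⊞⊞∙∙∙⊞
?⊞⊞⊞⊞⊞⊞
?⊞⊞⊞⊞⊞⊞

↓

?⊞⊞∙∙∙⊞
?⊞⊞⊕∙∙∙
?⊞⊞∙∙∙⊞
?⊞⊞⊚∙∙⊞
?⊞⊞⊞⊞⊞⊞
?⊞⊞⊞⊞⊞⊞
???????

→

⊞⊞∙∙∙⊞⊞
⊞⊞⊕∙∙∙∙
⊞⊞∙∙∙⊞∙
⊞⊞∙⊚∙⊞∙
⊞⊞⊞⊞⊞⊞∙
⊞⊞⊞⊞⊞⊞⊞
???????

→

⊞∙∙∙⊞⊞?
⊞⊕∙∙∙∙?
⊞∙∙∙⊞∙?
⊞∙∙⊚⊞∙?
⊞⊞⊞⊞⊞∙?
⊞⊞⊞⊞⊞⊞?
???????


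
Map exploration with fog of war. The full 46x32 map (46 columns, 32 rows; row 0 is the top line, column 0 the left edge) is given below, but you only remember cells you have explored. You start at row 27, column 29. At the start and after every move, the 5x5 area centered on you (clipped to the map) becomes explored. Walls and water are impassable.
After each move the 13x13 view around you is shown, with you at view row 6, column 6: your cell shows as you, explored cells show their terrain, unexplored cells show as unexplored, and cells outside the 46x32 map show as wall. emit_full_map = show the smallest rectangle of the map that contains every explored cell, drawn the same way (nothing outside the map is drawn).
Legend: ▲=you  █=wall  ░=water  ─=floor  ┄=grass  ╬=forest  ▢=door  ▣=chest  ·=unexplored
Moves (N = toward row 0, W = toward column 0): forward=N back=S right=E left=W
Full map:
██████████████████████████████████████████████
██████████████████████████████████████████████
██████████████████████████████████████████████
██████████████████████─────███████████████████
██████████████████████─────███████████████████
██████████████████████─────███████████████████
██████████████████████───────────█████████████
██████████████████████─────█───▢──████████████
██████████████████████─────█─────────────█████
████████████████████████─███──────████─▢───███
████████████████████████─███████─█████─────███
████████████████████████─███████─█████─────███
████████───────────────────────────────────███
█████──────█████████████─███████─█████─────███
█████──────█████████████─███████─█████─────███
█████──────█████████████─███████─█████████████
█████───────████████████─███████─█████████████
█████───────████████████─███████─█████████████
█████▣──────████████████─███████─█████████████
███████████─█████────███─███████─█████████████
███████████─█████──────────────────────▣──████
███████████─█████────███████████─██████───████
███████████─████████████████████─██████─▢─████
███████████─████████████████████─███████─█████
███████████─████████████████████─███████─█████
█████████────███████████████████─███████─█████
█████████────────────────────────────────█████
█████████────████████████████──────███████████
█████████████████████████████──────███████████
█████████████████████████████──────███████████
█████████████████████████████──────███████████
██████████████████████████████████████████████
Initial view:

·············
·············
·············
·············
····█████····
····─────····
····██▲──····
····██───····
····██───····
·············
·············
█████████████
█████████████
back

·············
·············
·············
····█████····
····─────····
····██───····
····██▲──····
····██───····
····██───····
·············
█████████████
█████████████
█████████████

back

·············
·············
····█████····
····─────····
····██───····
····██───····
····██▲──····
····██───····
····█████····
█████████████
█████████████
█████████████
█████████████

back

·············
····█████····
····─────····
····██───····
····██───····
····██───····
····██▲──····
····█████····
█████████████
█████████████
█████████████
█████████████
█████████████

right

·············
···█████·····
···─────·····
···██───·····
···██────····
···██────····
···██─▲──····
···██████····
█████████████
█████████████
█████████████
█████████████
█████████████

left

·············
····█████····
····─────····
····██───····
····██────···
····██────···
····██▲───···
····██████···
█████████████
█████████████
█████████████
█████████████
█████████████

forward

·············
·············
····█████····
····─────····
····██───····
····██────···
····██▲───···
····██────···
····██████···
█████████████
█████████████
█████████████
█████████████

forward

·············
·············
·············
····█████····
····─────····
····██───····
····██▲───···
····██────···
····██────···
····██████···
█████████████
█████████████
█████████████

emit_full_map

█████·
─────·
██───·
██▲───
██────
██────
██████

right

·············
·············
·············
···█████·····
···──────····
···██────····
···██─▲──····
···██────····
···██────····
···██████····
█████████████
█████████████
█████████████

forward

·············
·············
·············
·············
···█████─····
···──────····
···██─▲──····
···██────····
···██────····
···██────····
···██████····
█████████████
█████████████

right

·············
·············
·············
·············
··█████─█····
··───────····
··██──▲──····
··██─────····
··██─────····
··██────·····
··██████·····
█████████████
█████████████

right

·············
·············
·············
·············
·█████─██····
·────────····
·██───▲──····
·██──────····
·██──────····
·██────······
·██████······
█████████████
█████████████

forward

·············
·············
·············
·············
····██─██····
·█████─██····
·─────▲──····
·██──────····
·██──────····
·██──────····
·██────······
·██████······
█████████████

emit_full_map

···██─██
█████─██
─────▲──
██──────
██──────
██──────
██────··
██████··

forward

·············
·············
·············
·············
····██─██····
····██─██····
·█████▲██····
·────────····
·██──────····
·██──────····
·██──────····
·██────······
·██████······

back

·············
·············
·············
····██─██····
····██─██····
·█████─██····
·─────▲──····
·██──────····
·██──────····
·██──────····
·██────······
·██████······
█████████████

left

·············
·············
·············
·····██─██···
····███─██···
··█████─██···
··────▲───···
··██──────···
··██──────···
··██──────···
··██────·····
··██████·····
█████████████

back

·············
·············
·····██─██···
····███─██···
··█████─██···
··────────···
··██──▲───···
··██──────···
··██──────···
··██────·····
··██████·····
█████████████
█████████████

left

·············
·············
······██─██··
·····███─██··
···█████─██··
···────────··
···██─▲────··
···██──────··
···██──────··
···██────····
···██████····
█████████████
█████████████

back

·············
······██─██··
·····███─██··
···█████─██··
···────────··
···██──────··
···██─▲────··
···██──────··
···██────····
···██████····
█████████████
█████████████
█████████████

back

······██─██··
·····███─██··
···█████─██··
···────────··
···██──────··
···██──────··
···██─▲────··
···██────····
···██████····
█████████████
█████████████
█████████████
█████████████

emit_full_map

···██─██
··███─██
█████─██
────────
██──────
██──────
██─▲────
██────··
██████··
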